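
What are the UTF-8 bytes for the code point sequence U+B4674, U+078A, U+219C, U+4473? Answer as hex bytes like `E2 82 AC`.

U+B4674: 4-byte form → F2 B4 99 B4.
U+078A: 2-byte form → DE 8A.
U+219C: 3-byte form → E2 86 9C.
U+4473: 3-byte form → E4 91 B3.
Concatenated (12 bytes): F2 B4 99 B4 DE 8A E2 86 9C E4 91 B3.

F2 B4 99 B4 DE 8A E2 86 9C E4 91 B3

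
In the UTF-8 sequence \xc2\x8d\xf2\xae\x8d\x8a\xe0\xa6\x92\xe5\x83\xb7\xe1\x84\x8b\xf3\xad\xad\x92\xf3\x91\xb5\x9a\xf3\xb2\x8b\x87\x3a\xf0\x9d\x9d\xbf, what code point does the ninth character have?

Offset 0: leading byte 0xC2 = 11000010 → 2-byte char #1 = C2 8D.
Offset 2: leading byte 0xF2 = 11110010 → 4-byte char #2 = F2 AE 8D 8A.
Offset 6: leading byte 0xE0 = 11100000 → 3-byte char #3 = E0 A6 92.
Offset 9: leading byte 0xE5 = 11100101 → 3-byte char #4 = E5 83 B7.
Offset 12: leading byte 0xE1 = 11100001 → 3-byte char #5 = E1 84 8B.
Offset 15: leading byte 0xF3 = 11110011 → 4-byte char #6 = F3 AD AD 92.
Offset 19: leading byte 0xF3 = 11110011 → 4-byte char #7 = F3 91 B5 9A.
Offset 23: leading byte 0xF3 = 11110011 → 4-byte char #8 = F3 B2 8B 87.
Offset 27: leading byte 0x3A = 00111010 → 1-byte char #9 = 3A.
Leading byte 0x3A = 00111010 matches 0xxxxxxx → 1-byte sequence.
Byte 1: 0x3A = 00111010, payload 0111010 (7 bits).
Concatenate: 0111010 = 0x3A (7 bits → U+003A).

U+003A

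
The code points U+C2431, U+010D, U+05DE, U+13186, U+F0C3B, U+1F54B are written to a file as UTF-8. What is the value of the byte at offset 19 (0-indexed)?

U+C2431 → 4-byte form F3 82 90 B1 at offsets 0–3.
U+010D → 2-byte form C4 8D at offsets 4–5.
U+05DE → 2-byte form D7 9E at offsets 6–7.
U+13186 → 4-byte form F0 93 86 86 at offsets 8–11.
U+F0C3B → 4-byte form F3 B0 B0 BB at offsets 12–15.
U+1F54B → 4-byte form F0 9F 95 8B at offsets 16–19.
Offset 19 falls in char 6's range; it's byte 4 of F0 9F 95 8B = 0x8B.

0x8B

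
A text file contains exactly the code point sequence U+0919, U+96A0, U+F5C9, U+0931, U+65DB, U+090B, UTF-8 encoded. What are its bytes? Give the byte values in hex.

E0 A4 99 E9 9A A0 EF 97 89 E0 A4 B1 E6 97 9B E0 A4 8B

U+0919: 3-byte form → E0 A4 99.
U+96A0: 3-byte form → E9 9A A0.
U+F5C9: 3-byte form → EF 97 89.
U+0931: 3-byte form → E0 A4 B1.
U+65DB: 3-byte form → E6 97 9B.
U+090B: 3-byte form → E0 A4 8B.
Concatenated (18 bytes): E0 A4 99 E9 9A A0 EF 97 89 E0 A4 B1 E6 97 9B E0 A4 8B.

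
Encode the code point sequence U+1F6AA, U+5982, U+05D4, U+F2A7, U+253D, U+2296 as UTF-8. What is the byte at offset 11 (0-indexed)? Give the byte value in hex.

0xA7

U+1F6AA → 4-byte form F0 9F 9A AA at offsets 0–3.
U+5982 → 3-byte form E5 A6 82 at offsets 4–6.
U+05D4 → 2-byte form D7 94 at offsets 7–8.
U+F2A7 → 3-byte form EF 8A A7 at offsets 9–11.
Offset 11 falls in char 4's range; it's byte 3 of EF 8A A7 = 0xA7.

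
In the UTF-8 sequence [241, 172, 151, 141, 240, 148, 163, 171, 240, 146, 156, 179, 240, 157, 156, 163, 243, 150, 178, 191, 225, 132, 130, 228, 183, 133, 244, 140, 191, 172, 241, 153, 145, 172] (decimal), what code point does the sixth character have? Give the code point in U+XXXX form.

U+1102

Offset 0: leading byte 0xF1 = 11110001 → 4-byte char #1 = F1 AC 97 8D.
Offset 4: leading byte 0xF0 = 11110000 → 4-byte char #2 = F0 94 A3 AB.
Offset 8: leading byte 0xF0 = 11110000 → 4-byte char #3 = F0 92 9C B3.
Offset 12: leading byte 0xF0 = 11110000 → 4-byte char #4 = F0 9D 9C A3.
Offset 16: leading byte 0xF3 = 11110011 → 4-byte char #5 = F3 96 B2 BF.
Offset 20: leading byte 0xE1 = 11100001 → 3-byte char #6 = E1 84 82.
Leading byte 0xE1 = 11100001 matches 1110xxxx → 3-byte sequence.
Byte 1: 0xE1 = 11100001, payload 0001 (4 bits).
Byte 2: 0x84 = 10000100 (10xxxxxx ✓), payload 000100.
Byte 3: 0x82 = 10000010 (10xxxxxx ✓), payload 000010.
Concatenate: 0001000100000010 = 0x1102 (16 bits → U+1102).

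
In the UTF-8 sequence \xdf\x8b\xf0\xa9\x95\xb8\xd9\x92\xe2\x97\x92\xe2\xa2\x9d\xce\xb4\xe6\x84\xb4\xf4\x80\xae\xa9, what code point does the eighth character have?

Offset 0: leading byte 0xDF = 11011111 → 2-byte char #1 = DF 8B.
Offset 2: leading byte 0xF0 = 11110000 → 4-byte char #2 = F0 A9 95 B8.
Offset 6: leading byte 0xD9 = 11011001 → 2-byte char #3 = D9 92.
Offset 8: leading byte 0xE2 = 11100010 → 3-byte char #4 = E2 97 92.
Offset 11: leading byte 0xE2 = 11100010 → 3-byte char #5 = E2 A2 9D.
Offset 14: leading byte 0xCE = 11001110 → 2-byte char #6 = CE B4.
Offset 16: leading byte 0xE6 = 11100110 → 3-byte char #7 = E6 84 B4.
Offset 19: leading byte 0xF4 = 11110100 → 4-byte char #8 = F4 80 AE A9.
Leading byte 0xF4 = 11110100 matches 11110xxx → 4-byte sequence.
Byte 1: 0xF4 = 11110100, payload 100 (3 bits).
Byte 2: 0x80 = 10000000 (10xxxxxx ✓), payload 000000.
Byte 3: 0xAE = 10101110 (10xxxxxx ✓), payload 101110.
Byte 4: 0xA9 = 10101001 (10xxxxxx ✓), payload 101001.
Concatenate: 100000000101110101001 = 0x100BA9 (21 bits → U+100BA9).

U+100BA9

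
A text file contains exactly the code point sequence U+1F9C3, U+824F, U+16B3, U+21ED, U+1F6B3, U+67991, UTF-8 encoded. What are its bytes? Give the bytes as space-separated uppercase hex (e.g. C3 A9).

U+1F9C3: 4-byte form → F0 9F A7 83.
U+824F: 3-byte form → E8 89 8F.
U+16B3: 3-byte form → E1 9A B3.
U+21ED: 3-byte form → E2 87 AD.
U+1F6B3: 4-byte form → F0 9F 9A B3.
U+67991: 4-byte form → F1 A7 A6 91.
Concatenated (21 bytes): F0 9F A7 83 E8 89 8F E1 9A B3 E2 87 AD F0 9F 9A B3 F1 A7 A6 91.

F0 9F A7 83 E8 89 8F E1 9A B3 E2 87 AD F0 9F 9A B3 F1 A7 A6 91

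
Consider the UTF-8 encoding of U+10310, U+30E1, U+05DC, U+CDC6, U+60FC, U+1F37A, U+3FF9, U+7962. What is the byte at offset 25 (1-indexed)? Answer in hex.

0xA2

1-indexed offset 25 is 0-indexed offset 24.
U+10310 → 4-byte form F0 90 8C 90 at offsets 0–3.
U+30E1 → 3-byte form E3 83 A1 at offsets 4–6.
U+05DC → 2-byte form D7 9C at offsets 7–8.
U+CDC6 → 3-byte form EC B7 86 at offsets 9–11.
U+60FC → 3-byte form E6 83 BC at offsets 12–14.
U+1F37A → 4-byte form F0 9F 8D BA at offsets 15–18.
U+3FF9 → 3-byte form E3 BF B9 at offsets 19–21.
U+7962 → 3-byte form E7 A5 A2 at offsets 22–24.
Offset 24 falls in char 8's range; it's byte 3 of E7 A5 A2 = 0xA2.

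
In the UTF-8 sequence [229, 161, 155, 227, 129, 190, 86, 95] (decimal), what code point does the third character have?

Offset 0: leading byte 0xE5 = 11100101 → 3-byte char #1 = E5 A1 9B.
Offset 3: leading byte 0xE3 = 11100011 → 3-byte char #2 = E3 81 BE.
Offset 6: leading byte 0x56 = 01010110 → 1-byte char #3 = 56.
Leading byte 0x56 = 01010110 matches 0xxxxxxx → 1-byte sequence.
Byte 1: 0x56 = 01010110, payload 1010110 (7 bits).
Concatenate: 1010110 = 0x56 (7 bits → U+0056).

U+0056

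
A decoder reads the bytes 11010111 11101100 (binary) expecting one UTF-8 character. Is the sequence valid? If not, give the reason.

invalid (non-continuation byte where continuation expected)

Leading byte 0xD7 = 11010111 → 2-byte form.
Byte 2 is 0xEC = 11101100, which is not 10xxxxxx — expected a continuation byte.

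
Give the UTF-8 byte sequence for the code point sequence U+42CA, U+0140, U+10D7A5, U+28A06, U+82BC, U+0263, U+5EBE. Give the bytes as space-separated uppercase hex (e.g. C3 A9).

U+42CA: 3-byte form → E4 8B 8A.
U+0140: 2-byte form → C5 80.
U+10D7A5: 4-byte form → F4 8D 9E A5.
U+28A06: 4-byte form → F0 A8 A8 86.
U+82BC: 3-byte form → E8 8A BC.
U+0263: 2-byte form → C9 A3.
U+5EBE: 3-byte form → E5 BA BE.
Concatenated (21 bytes): E4 8B 8A C5 80 F4 8D 9E A5 F0 A8 A8 86 E8 8A BC C9 A3 E5 BA BE.

E4 8B 8A C5 80 F4 8D 9E A5 F0 A8 A8 86 E8 8A BC C9 A3 E5 BA BE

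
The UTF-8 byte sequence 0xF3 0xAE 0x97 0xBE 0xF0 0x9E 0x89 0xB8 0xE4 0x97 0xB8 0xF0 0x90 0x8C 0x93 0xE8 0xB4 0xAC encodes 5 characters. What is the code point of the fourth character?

Offset 0: leading byte 0xF3 = 11110011 → 4-byte char #1 = F3 AE 97 BE.
Offset 4: leading byte 0xF0 = 11110000 → 4-byte char #2 = F0 9E 89 B8.
Offset 8: leading byte 0xE4 = 11100100 → 3-byte char #3 = E4 97 B8.
Offset 11: leading byte 0xF0 = 11110000 → 4-byte char #4 = F0 90 8C 93.
Leading byte 0xF0 = 11110000 matches 11110xxx → 4-byte sequence.
Byte 1: 0xF0 = 11110000, payload 000 (3 bits).
Byte 2: 0x90 = 10010000 (10xxxxxx ✓), payload 010000.
Byte 3: 0x8C = 10001100 (10xxxxxx ✓), payload 001100.
Byte 4: 0x93 = 10010011 (10xxxxxx ✓), payload 010011.
Concatenate: 000010000001100010011 = 0x10313 (21 bits → U+10313).

U+10313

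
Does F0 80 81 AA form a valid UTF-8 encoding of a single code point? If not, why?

Leading byte 0xF0 = 11110000 → 4-byte form.
Continuation bytes all match 10xxxxxx. Payload decodes to 0x6A.
But 0x6A < 0x10000, the minimum for a 4-byte sequence — this is an overlong encoding.

invalid (overlong encoding)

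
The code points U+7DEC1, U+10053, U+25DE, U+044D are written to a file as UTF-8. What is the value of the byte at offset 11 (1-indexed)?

1-indexed offset 11 is 0-indexed offset 10.
U+7DEC1 → 4-byte form F1 BD BB 81 at offsets 0–3.
U+10053 → 4-byte form F0 90 81 93 at offsets 4–7.
U+25DE → 3-byte form E2 97 9E at offsets 8–10.
Offset 10 falls in char 3's range; it's byte 3 of E2 97 9E = 0x9E.

0x9E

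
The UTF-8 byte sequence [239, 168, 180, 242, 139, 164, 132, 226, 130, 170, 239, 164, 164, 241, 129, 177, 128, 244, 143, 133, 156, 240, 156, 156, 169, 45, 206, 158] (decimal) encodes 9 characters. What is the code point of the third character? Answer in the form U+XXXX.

Offset 0: leading byte 0xEF = 11101111 → 3-byte char #1 = EF A8 B4.
Offset 3: leading byte 0xF2 = 11110010 → 4-byte char #2 = F2 8B A4 84.
Offset 7: leading byte 0xE2 = 11100010 → 3-byte char #3 = E2 82 AA.
Leading byte 0xE2 = 11100010 matches 1110xxxx → 3-byte sequence.
Byte 1: 0xE2 = 11100010, payload 0010 (4 bits).
Byte 2: 0x82 = 10000010 (10xxxxxx ✓), payload 000010.
Byte 3: 0xAA = 10101010 (10xxxxxx ✓), payload 101010.
Concatenate: 0010000010101010 = 0x20AA (16 bits → U+20AA).

U+20AA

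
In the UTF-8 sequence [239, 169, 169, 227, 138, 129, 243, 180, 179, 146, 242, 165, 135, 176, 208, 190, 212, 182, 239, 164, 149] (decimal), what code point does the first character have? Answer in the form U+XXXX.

Offset 0: leading byte 0xEF = 11101111 → 3-byte char #1 = EF A9 A9.
Leading byte 0xEF = 11101111 matches 1110xxxx → 3-byte sequence.
Byte 1: 0xEF = 11101111, payload 1111 (4 bits).
Byte 2: 0xA9 = 10101001 (10xxxxxx ✓), payload 101001.
Byte 3: 0xA9 = 10101001 (10xxxxxx ✓), payload 101001.
Concatenate: 1111101001101001 = 0xFA69 (16 bits → U+FA69).

U+FA69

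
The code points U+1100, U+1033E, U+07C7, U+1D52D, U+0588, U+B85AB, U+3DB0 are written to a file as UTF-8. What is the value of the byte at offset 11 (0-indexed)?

0x94

U+1100 → 3-byte form E1 84 80 at offsets 0–2.
U+1033E → 4-byte form F0 90 8C BE at offsets 3–6.
U+07C7 → 2-byte form DF 87 at offsets 7–8.
U+1D52D → 4-byte form F0 9D 94 AD at offsets 9–12.
Offset 11 falls in char 4's range; it's byte 3 of F0 9D 94 AD = 0x94.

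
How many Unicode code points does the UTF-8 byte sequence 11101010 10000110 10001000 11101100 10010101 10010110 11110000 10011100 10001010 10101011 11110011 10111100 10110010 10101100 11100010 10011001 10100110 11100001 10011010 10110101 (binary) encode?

Byte at offset 0: 0xEA = 11101010 → 3-byte char (#1). Advance 3.
Byte at offset 3: 0xEC = 11101100 → 3-byte char (#2). Advance 3.
Byte at offset 6: 0xF0 = 11110000 → 4-byte char (#3). Advance 4.
Byte at offset 10: 0xF3 = 11110011 → 4-byte char (#4). Advance 4.
Byte at offset 14: 0xE2 = 11100010 → 3-byte char (#5). Advance 3.
Byte at offset 17: 0xE1 = 11100001 → 3-byte char (#6). Advance 3.
Reached end at offset 20 after 6 code points.

6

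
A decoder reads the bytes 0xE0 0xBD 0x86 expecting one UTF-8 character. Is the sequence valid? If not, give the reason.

valid

Leading byte 0xE0 = 11100000 → 3-byte form.
Continuation bytes 0xBD=10111101, 0x86=10000110 all match 10xxxxxx.
Decoded value 0xF46 is ≥ 0x800 (shortest form) and not a surrogate.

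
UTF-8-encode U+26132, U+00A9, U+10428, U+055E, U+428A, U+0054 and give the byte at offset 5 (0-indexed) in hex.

0xA9

U+26132 → 4-byte form F0 A6 84 B2 at offsets 0–3.
U+00A9 → 2-byte form C2 A9 at offsets 4–5.
Offset 5 falls in char 2's range; it's byte 2 of C2 A9 = 0xA9.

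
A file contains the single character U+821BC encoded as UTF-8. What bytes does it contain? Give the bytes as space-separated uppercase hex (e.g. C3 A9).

F2 82 86 BC

U+821BC = 0x821BC = 532924 decimal. In range U+10000–U+10FFFF → 4-byte form: 11110xxx 10xxxxxx 10xxxxxx 10xxxxxx.
Binary (21 bits): 010000010000110111100.
Split 3+6+6+6: 010 | 000010 | 000110 | 111100.
Byte 1: 11110010 = 0xF2.
Byte 2: 10000010 = 0x82.
Byte 3: 10000110 = 0x86.
Byte 4: 10111100 = 0xBC.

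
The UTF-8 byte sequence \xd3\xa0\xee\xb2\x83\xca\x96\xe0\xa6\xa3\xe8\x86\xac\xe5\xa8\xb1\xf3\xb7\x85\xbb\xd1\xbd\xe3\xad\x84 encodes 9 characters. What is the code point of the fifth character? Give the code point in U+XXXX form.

U+81AC

Offset 0: leading byte 0xD3 = 11010011 → 2-byte char #1 = D3 A0.
Offset 2: leading byte 0xEE = 11101110 → 3-byte char #2 = EE B2 83.
Offset 5: leading byte 0xCA = 11001010 → 2-byte char #3 = CA 96.
Offset 7: leading byte 0xE0 = 11100000 → 3-byte char #4 = E0 A6 A3.
Offset 10: leading byte 0xE8 = 11101000 → 3-byte char #5 = E8 86 AC.
Leading byte 0xE8 = 11101000 matches 1110xxxx → 3-byte sequence.
Byte 1: 0xE8 = 11101000, payload 1000 (4 bits).
Byte 2: 0x86 = 10000110 (10xxxxxx ✓), payload 000110.
Byte 3: 0xAC = 10101100 (10xxxxxx ✓), payload 101100.
Concatenate: 1000000110101100 = 0x81AC (16 bits → U+81AC).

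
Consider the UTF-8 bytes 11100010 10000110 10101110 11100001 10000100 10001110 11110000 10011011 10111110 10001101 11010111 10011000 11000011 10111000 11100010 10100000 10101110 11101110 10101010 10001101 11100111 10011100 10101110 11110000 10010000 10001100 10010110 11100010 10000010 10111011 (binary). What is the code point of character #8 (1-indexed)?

Offset 0: leading byte 0xE2 = 11100010 → 3-byte char #1 = E2 86 AE.
Offset 3: leading byte 0xE1 = 11100001 → 3-byte char #2 = E1 84 8E.
Offset 6: leading byte 0xF0 = 11110000 → 4-byte char #3 = F0 9B BE 8D.
Offset 10: leading byte 0xD7 = 11010111 → 2-byte char #4 = D7 98.
Offset 12: leading byte 0xC3 = 11000011 → 2-byte char #5 = C3 B8.
Offset 14: leading byte 0xE2 = 11100010 → 3-byte char #6 = E2 A0 AE.
Offset 17: leading byte 0xEE = 11101110 → 3-byte char #7 = EE AA 8D.
Offset 20: leading byte 0xE7 = 11100111 → 3-byte char #8 = E7 9C AE.
Leading byte 0xE7 = 11100111 matches 1110xxxx → 3-byte sequence.
Byte 1: 0xE7 = 11100111, payload 0111 (4 bits).
Byte 2: 0x9C = 10011100 (10xxxxxx ✓), payload 011100.
Byte 3: 0xAE = 10101110 (10xxxxxx ✓), payload 101110.
Concatenate: 0111011100101110 = 0x772E (16 bits → U+772E).

U+772E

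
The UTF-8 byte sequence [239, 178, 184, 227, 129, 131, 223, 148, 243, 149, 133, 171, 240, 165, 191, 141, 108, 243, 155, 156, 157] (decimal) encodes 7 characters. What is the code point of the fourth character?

U+D516B

Offset 0: leading byte 0xEF = 11101111 → 3-byte char #1 = EF B2 B8.
Offset 3: leading byte 0xE3 = 11100011 → 3-byte char #2 = E3 81 83.
Offset 6: leading byte 0xDF = 11011111 → 2-byte char #3 = DF 94.
Offset 8: leading byte 0xF3 = 11110011 → 4-byte char #4 = F3 95 85 AB.
Leading byte 0xF3 = 11110011 matches 11110xxx → 4-byte sequence.
Byte 1: 0xF3 = 11110011, payload 011 (3 bits).
Byte 2: 0x95 = 10010101 (10xxxxxx ✓), payload 010101.
Byte 3: 0x85 = 10000101 (10xxxxxx ✓), payload 000101.
Byte 4: 0xAB = 10101011 (10xxxxxx ✓), payload 101011.
Concatenate: 011010101000101101011 = 0xD516B (21 bits → U+D516B).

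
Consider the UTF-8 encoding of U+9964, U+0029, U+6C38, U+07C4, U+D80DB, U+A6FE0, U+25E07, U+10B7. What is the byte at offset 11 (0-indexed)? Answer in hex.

0x83

U+9964 → 3-byte form E9 A5 A4 at offsets 0–2.
U+0029 → 1-byte form 29 at offsets 3–3.
U+6C38 → 3-byte form E6 B0 B8 at offsets 4–6.
U+07C4 → 2-byte form DF 84 at offsets 7–8.
U+D80DB → 4-byte form F3 98 83 9B at offsets 9–12.
Offset 11 falls in char 5's range; it's byte 3 of F3 98 83 9B = 0x83.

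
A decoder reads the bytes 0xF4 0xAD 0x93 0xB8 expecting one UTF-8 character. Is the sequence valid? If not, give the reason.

invalid (encodes a value above U+10FFFF)

Leading byte 0xF4 = 11110100 → 4-byte form.
Payload = 0x12D4F8, which exceeds U+10FFFF, the maximum Unicode code point. (Leading bytes F5–FF, or F4 followed by ≥ 0x90, are invalid.)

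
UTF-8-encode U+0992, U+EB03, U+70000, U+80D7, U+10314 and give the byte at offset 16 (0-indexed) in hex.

U+0992 → 3-byte form E0 A6 92 at offsets 0–2.
U+EB03 → 3-byte form EE AC 83 at offsets 3–5.
U+70000 → 4-byte form F1 B0 80 80 at offsets 6–9.
U+80D7 → 3-byte form E8 83 97 at offsets 10–12.
U+10314 → 4-byte form F0 90 8C 94 at offsets 13–16.
Offset 16 falls in char 5's range; it's byte 4 of F0 90 8C 94 = 0x94.

0x94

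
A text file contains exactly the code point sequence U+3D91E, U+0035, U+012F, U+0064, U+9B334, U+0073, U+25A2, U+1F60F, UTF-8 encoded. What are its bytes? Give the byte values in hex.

U+3D91E: 4-byte form → F0 BD A4 9E.
U+0035: 1-byte form → 35.
U+012F: 2-byte form → C4 AF.
U+0064: 1-byte form → 64.
U+9B334: 4-byte form → F2 9B 8C B4.
U+0073: 1-byte form → 73.
U+25A2: 3-byte form → E2 96 A2.
U+1F60F: 4-byte form → F0 9F 98 8F.
Concatenated (20 bytes): F0 BD A4 9E 35 C4 AF 64 F2 9B 8C B4 73 E2 96 A2 F0 9F 98 8F.

F0 BD A4 9E 35 C4 AF 64 F2 9B 8C B4 73 E2 96 A2 F0 9F 98 8F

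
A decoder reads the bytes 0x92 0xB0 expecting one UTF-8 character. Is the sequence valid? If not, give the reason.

Byte 0x92 = 10010010 has the form 10xxxxxx — a continuation byte — but there is no preceding leading byte.

invalid (continuation byte with no leading byte)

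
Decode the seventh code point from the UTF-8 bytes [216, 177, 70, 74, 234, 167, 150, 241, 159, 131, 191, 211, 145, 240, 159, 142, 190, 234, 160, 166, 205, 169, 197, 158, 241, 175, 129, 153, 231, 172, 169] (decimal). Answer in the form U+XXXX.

Offset 0: leading byte 0xD8 = 11011000 → 2-byte char #1 = D8 B1.
Offset 2: leading byte 0x46 = 01000110 → 1-byte char #2 = 46.
Offset 3: leading byte 0x4A = 01001010 → 1-byte char #3 = 4A.
Offset 4: leading byte 0xEA = 11101010 → 3-byte char #4 = EA A7 96.
Offset 7: leading byte 0xF1 = 11110001 → 4-byte char #5 = F1 9F 83 BF.
Offset 11: leading byte 0xD3 = 11010011 → 2-byte char #6 = D3 91.
Offset 13: leading byte 0xF0 = 11110000 → 4-byte char #7 = F0 9F 8E BE.
Leading byte 0xF0 = 11110000 matches 11110xxx → 4-byte sequence.
Byte 1: 0xF0 = 11110000, payload 000 (3 bits).
Byte 2: 0x9F = 10011111 (10xxxxxx ✓), payload 011111.
Byte 3: 0x8E = 10001110 (10xxxxxx ✓), payload 001110.
Byte 4: 0xBE = 10111110 (10xxxxxx ✓), payload 111110.
Concatenate: 000011111001110111110 = 0x1F3BE (21 bits → U+1F3BE).

U+1F3BE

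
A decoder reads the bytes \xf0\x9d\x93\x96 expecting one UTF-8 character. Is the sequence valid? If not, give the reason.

valid

Leading byte 0xF0 = 11110000 → 4-byte form.
Continuation bytes 0x9D=10011101, 0x93=10010011, 0x96=10010110 all match 10xxxxxx.
Decoded value 0x1D4D6 is ≥ 0x10000 (shortest form) and not a surrogate.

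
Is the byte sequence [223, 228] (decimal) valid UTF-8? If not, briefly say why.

invalid (non-continuation byte where continuation expected)

Leading byte 0xDF = 11011111 → 2-byte form.
Byte 2 is 0xE4 = 11100100, which is not 10xxxxxx — expected a continuation byte.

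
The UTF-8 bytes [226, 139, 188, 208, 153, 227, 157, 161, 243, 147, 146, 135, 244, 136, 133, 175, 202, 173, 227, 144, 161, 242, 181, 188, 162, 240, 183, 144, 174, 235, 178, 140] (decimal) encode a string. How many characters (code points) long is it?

10

Byte at offset 0: 0xE2 = 11100010 → 3-byte char (#1). Advance 3.
Byte at offset 3: 0xD0 = 11010000 → 2-byte char (#2). Advance 2.
Byte at offset 5: 0xE3 = 11100011 → 3-byte char (#3). Advance 3.
Byte at offset 8: 0xF3 = 11110011 → 4-byte char (#4). Advance 4.
Byte at offset 12: 0xF4 = 11110100 → 4-byte char (#5). Advance 4.
Byte at offset 16: 0xCA = 11001010 → 2-byte char (#6). Advance 2.
Byte at offset 18: 0xE3 = 11100011 → 3-byte char (#7). Advance 3.
Byte at offset 21: 0xF2 = 11110010 → 4-byte char (#8). Advance 4.
Byte at offset 25: 0xF0 = 11110000 → 4-byte char (#9). Advance 4.
Byte at offset 29: 0xEB = 11101011 → 3-byte char (#10). Advance 3.
Reached end at offset 32 after 10 code points.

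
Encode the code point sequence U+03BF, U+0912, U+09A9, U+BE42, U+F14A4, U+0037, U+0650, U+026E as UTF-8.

CE BF E0 A4 92 E0 A6 A9 EB B9 82 F3 B1 92 A4 37 D9 90 C9 AE

U+03BF: 2-byte form → CE BF.
U+0912: 3-byte form → E0 A4 92.
U+09A9: 3-byte form → E0 A6 A9.
U+BE42: 3-byte form → EB B9 82.
U+F14A4: 4-byte form → F3 B1 92 A4.
U+0037: 1-byte form → 37.
U+0650: 2-byte form → D9 90.
U+026E: 2-byte form → C9 AE.
Concatenated (20 bytes): CE BF E0 A4 92 E0 A6 A9 EB B9 82 F3 B1 92 A4 37 D9 90 C9 AE.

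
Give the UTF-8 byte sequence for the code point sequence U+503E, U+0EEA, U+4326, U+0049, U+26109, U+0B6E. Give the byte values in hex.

U+503E: 3-byte form → E5 80 BE.
U+0EEA: 3-byte form → E0 BB AA.
U+4326: 3-byte form → E4 8C A6.
U+0049: 1-byte form → 49.
U+26109: 4-byte form → F0 A6 84 89.
U+0B6E: 3-byte form → E0 AD AE.
Concatenated (17 bytes): E5 80 BE E0 BB AA E4 8C A6 49 F0 A6 84 89 E0 AD AE.

E5 80 BE E0 BB AA E4 8C A6 49 F0 A6 84 89 E0 AD AE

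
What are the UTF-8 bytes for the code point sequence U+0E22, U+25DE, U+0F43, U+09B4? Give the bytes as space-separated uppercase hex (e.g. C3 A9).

U+0E22: 3-byte form → E0 B8 A2.
U+25DE: 3-byte form → E2 97 9E.
U+0F43: 3-byte form → E0 BD 83.
U+09B4: 3-byte form → E0 A6 B4.
Concatenated (12 bytes): E0 B8 A2 E2 97 9E E0 BD 83 E0 A6 B4.

E0 B8 A2 E2 97 9E E0 BD 83 E0 A6 B4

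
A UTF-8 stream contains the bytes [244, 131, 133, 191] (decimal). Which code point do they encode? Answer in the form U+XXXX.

Leading byte 0xF4 = 11110100 matches 11110xxx → 4-byte sequence.
Byte 1: 0xF4 = 11110100, payload 100 (3 bits).
Byte 2: 0x83 = 10000011 (10xxxxxx ✓), payload 000011.
Byte 3: 0x85 = 10000101 (10xxxxxx ✓), payload 000101.
Byte 4: 0xBF = 10111111 (10xxxxxx ✓), payload 111111.
Concatenate: 100000011000101111111 = 0x10317F (21 bits → U+10317F).

U+10317F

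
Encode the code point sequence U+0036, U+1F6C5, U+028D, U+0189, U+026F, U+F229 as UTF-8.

U+0036: 1-byte form → 36.
U+1F6C5: 4-byte form → F0 9F 9B 85.
U+028D: 2-byte form → CA 8D.
U+0189: 2-byte form → C6 89.
U+026F: 2-byte form → C9 AF.
U+F229: 3-byte form → EF 88 A9.
Concatenated (14 bytes): 36 F0 9F 9B 85 CA 8D C6 89 C9 AF EF 88 A9.

36 F0 9F 9B 85 CA 8D C6 89 C9 AF EF 88 A9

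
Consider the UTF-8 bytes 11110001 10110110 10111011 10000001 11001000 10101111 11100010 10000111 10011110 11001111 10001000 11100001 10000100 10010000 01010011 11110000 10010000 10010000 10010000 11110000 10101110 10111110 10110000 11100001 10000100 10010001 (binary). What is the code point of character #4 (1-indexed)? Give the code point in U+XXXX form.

Offset 0: leading byte 0xF1 = 11110001 → 4-byte char #1 = F1 B6 BB 81.
Offset 4: leading byte 0xC8 = 11001000 → 2-byte char #2 = C8 AF.
Offset 6: leading byte 0xE2 = 11100010 → 3-byte char #3 = E2 87 9E.
Offset 9: leading byte 0xCF = 11001111 → 2-byte char #4 = CF 88.
Leading byte 0xCF = 11001111 matches 110xxxxx → 2-byte sequence.
Byte 1: 0xCF = 11001111, payload 01111 (5 bits).
Byte 2: 0x88 = 10001000 (10xxxxxx ✓), payload 001000.
Concatenate: 01111001000 = 0x3C8 (11 bits → U+03C8).

U+03C8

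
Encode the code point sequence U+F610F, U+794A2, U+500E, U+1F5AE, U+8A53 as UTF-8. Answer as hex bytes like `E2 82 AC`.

U+F610F: 4-byte form → F3 B6 84 8F.
U+794A2: 4-byte form → F1 B9 92 A2.
U+500E: 3-byte form → E5 80 8E.
U+1F5AE: 4-byte form → F0 9F 96 AE.
U+8A53: 3-byte form → E8 A9 93.
Concatenated (18 bytes): F3 B6 84 8F F1 B9 92 A2 E5 80 8E F0 9F 96 AE E8 A9 93.

F3 B6 84 8F F1 B9 92 A2 E5 80 8E F0 9F 96 AE E8 A9 93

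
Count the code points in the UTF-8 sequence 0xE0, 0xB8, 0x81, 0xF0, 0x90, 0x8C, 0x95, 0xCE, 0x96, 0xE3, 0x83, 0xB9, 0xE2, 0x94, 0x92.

5

Byte at offset 0: 0xE0 = 11100000 → 3-byte char (#1). Advance 3.
Byte at offset 3: 0xF0 = 11110000 → 4-byte char (#2). Advance 4.
Byte at offset 7: 0xCE = 11001110 → 2-byte char (#3). Advance 2.
Byte at offset 9: 0xE3 = 11100011 → 3-byte char (#4). Advance 3.
Byte at offset 12: 0xE2 = 11100010 → 3-byte char (#5). Advance 3.
Reached end at offset 15 after 5 code points.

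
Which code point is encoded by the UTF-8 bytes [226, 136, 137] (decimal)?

U+2209

Leading byte 0xE2 = 11100010 matches 1110xxxx → 3-byte sequence.
Byte 1: 0xE2 = 11100010, payload 0010 (4 bits).
Byte 2: 0x88 = 10001000 (10xxxxxx ✓), payload 001000.
Byte 3: 0x89 = 10001001 (10xxxxxx ✓), payload 001001.
Concatenate: 0010001000001001 = 0x2209 (16 bits → U+2209).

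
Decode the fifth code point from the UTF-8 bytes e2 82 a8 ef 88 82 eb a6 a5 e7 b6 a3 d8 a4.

Offset 0: leading byte 0xE2 = 11100010 → 3-byte char #1 = E2 82 A8.
Offset 3: leading byte 0xEF = 11101111 → 3-byte char #2 = EF 88 82.
Offset 6: leading byte 0xEB = 11101011 → 3-byte char #3 = EB A6 A5.
Offset 9: leading byte 0xE7 = 11100111 → 3-byte char #4 = E7 B6 A3.
Offset 12: leading byte 0xD8 = 11011000 → 2-byte char #5 = D8 A4.
Leading byte 0xD8 = 11011000 matches 110xxxxx → 2-byte sequence.
Byte 1: 0xD8 = 11011000, payload 11000 (5 bits).
Byte 2: 0xA4 = 10100100 (10xxxxxx ✓), payload 100100.
Concatenate: 11000100100 = 0x624 (11 bits → U+0624).

U+0624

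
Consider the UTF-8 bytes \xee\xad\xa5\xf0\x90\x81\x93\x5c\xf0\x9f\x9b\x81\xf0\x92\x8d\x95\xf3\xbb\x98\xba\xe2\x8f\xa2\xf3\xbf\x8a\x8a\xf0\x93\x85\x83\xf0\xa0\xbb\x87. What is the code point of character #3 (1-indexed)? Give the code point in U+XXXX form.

Offset 0: leading byte 0xEE = 11101110 → 3-byte char #1 = EE AD A5.
Offset 3: leading byte 0xF0 = 11110000 → 4-byte char #2 = F0 90 81 93.
Offset 7: leading byte 0x5C = 01011100 → 1-byte char #3 = 5C.
Leading byte 0x5C = 01011100 matches 0xxxxxxx → 1-byte sequence.
Byte 1: 0x5C = 01011100, payload 1011100 (7 bits).
Concatenate: 1011100 = 0x5C (7 bits → U+005C).

U+005C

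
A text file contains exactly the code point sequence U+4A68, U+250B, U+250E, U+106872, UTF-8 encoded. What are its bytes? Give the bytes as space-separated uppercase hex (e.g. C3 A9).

E4 A9 A8 E2 94 8B E2 94 8E F4 86 A1 B2

U+4A68: 3-byte form → E4 A9 A8.
U+250B: 3-byte form → E2 94 8B.
U+250E: 3-byte form → E2 94 8E.
U+106872: 4-byte form → F4 86 A1 B2.
Concatenated (13 bytes): E4 A9 A8 E2 94 8B E2 94 8E F4 86 A1 B2.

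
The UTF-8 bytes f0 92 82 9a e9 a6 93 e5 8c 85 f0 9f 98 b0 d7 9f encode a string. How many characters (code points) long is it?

Byte at offset 0: 0xF0 = 11110000 → 4-byte char (#1). Advance 4.
Byte at offset 4: 0xE9 = 11101001 → 3-byte char (#2). Advance 3.
Byte at offset 7: 0xE5 = 11100101 → 3-byte char (#3). Advance 3.
Byte at offset 10: 0xF0 = 11110000 → 4-byte char (#4). Advance 4.
Byte at offset 14: 0xD7 = 11010111 → 2-byte char (#5). Advance 2.
Reached end at offset 16 after 5 code points.

5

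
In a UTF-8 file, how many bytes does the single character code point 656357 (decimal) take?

4

U+A03E5 = 0xA03E5. UTF-8 uses 1 byte below 0x80, 2 below 0x800, 3 below 0x10000, 4 up to 0x10FFFF. 0xA03E5 is in U+10000–U+10FFFF → 4 bytes.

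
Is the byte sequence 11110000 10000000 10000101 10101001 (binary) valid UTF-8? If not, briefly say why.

invalid (overlong encoding)

Leading byte 0xF0 = 11110000 → 4-byte form.
Continuation bytes all match 10xxxxxx. Payload decodes to 0x169.
But 0x169 < 0x10000, the minimum for a 4-byte sequence — this is an overlong encoding.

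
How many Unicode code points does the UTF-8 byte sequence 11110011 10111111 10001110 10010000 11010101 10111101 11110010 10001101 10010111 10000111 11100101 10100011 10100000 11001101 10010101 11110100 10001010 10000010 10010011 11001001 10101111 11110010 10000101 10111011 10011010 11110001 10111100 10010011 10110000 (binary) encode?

Byte at offset 0: 0xF3 = 11110011 → 4-byte char (#1). Advance 4.
Byte at offset 4: 0xD5 = 11010101 → 2-byte char (#2). Advance 2.
Byte at offset 6: 0xF2 = 11110010 → 4-byte char (#3). Advance 4.
Byte at offset 10: 0xE5 = 11100101 → 3-byte char (#4). Advance 3.
Byte at offset 13: 0xCD = 11001101 → 2-byte char (#5). Advance 2.
Byte at offset 15: 0xF4 = 11110100 → 4-byte char (#6). Advance 4.
Byte at offset 19: 0xC9 = 11001001 → 2-byte char (#7). Advance 2.
Byte at offset 21: 0xF2 = 11110010 → 4-byte char (#8). Advance 4.
Byte at offset 25: 0xF1 = 11110001 → 4-byte char (#9). Advance 4.
Reached end at offset 29 after 9 code points.

9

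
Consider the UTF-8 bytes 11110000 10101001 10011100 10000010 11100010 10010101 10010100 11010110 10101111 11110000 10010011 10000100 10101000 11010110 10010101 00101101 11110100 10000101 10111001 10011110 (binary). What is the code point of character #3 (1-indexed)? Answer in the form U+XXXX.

Offset 0: leading byte 0xF0 = 11110000 → 4-byte char #1 = F0 A9 9C 82.
Offset 4: leading byte 0xE2 = 11100010 → 3-byte char #2 = E2 95 94.
Offset 7: leading byte 0xD6 = 11010110 → 2-byte char #3 = D6 AF.
Leading byte 0xD6 = 11010110 matches 110xxxxx → 2-byte sequence.
Byte 1: 0xD6 = 11010110, payload 10110 (5 bits).
Byte 2: 0xAF = 10101111 (10xxxxxx ✓), payload 101111.
Concatenate: 10110101111 = 0x5AF (11 bits → U+05AF).

U+05AF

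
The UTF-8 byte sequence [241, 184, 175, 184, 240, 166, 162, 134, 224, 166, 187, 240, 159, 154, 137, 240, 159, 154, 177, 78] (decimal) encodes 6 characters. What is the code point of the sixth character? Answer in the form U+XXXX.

U+004E

Offset 0: leading byte 0xF1 = 11110001 → 4-byte char #1 = F1 B8 AF B8.
Offset 4: leading byte 0xF0 = 11110000 → 4-byte char #2 = F0 A6 A2 86.
Offset 8: leading byte 0xE0 = 11100000 → 3-byte char #3 = E0 A6 BB.
Offset 11: leading byte 0xF0 = 11110000 → 4-byte char #4 = F0 9F 9A 89.
Offset 15: leading byte 0xF0 = 11110000 → 4-byte char #5 = F0 9F 9A B1.
Offset 19: leading byte 0x4E = 01001110 → 1-byte char #6 = 4E.
Leading byte 0x4E = 01001110 matches 0xxxxxxx → 1-byte sequence.
Byte 1: 0x4E = 01001110, payload 1001110 (7 bits).
Concatenate: 1001110 = 0x4E (7 bits → U+004E).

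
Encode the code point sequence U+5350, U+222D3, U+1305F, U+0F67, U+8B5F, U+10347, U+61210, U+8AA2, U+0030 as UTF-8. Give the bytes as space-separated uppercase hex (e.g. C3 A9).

E5 8D 90 F0 A2 8B 93 F0 93 81 9F E0 BD A7 E8 AD 9F F0 90 8D 87 F1 A1 88 90 E8 AA A2 30

U+5350: 3-byte form → E5 8D 90.
U+222D3: 4-byte form → F0 A2 8B 93.
U+1305F: 4-byte form → F0 93 81 9F.
U+0F67: 3-byte form → E0 BD A7.
U+8B5F: 3-byte form → E8 AD 9F.
U+10347: 4-byte form → F0 90 8D 87.
U+61210: 4-byte form → F1 A1 88 90.
U+8AA2: 3-byte form → E8 AA A2.
U+0030: 1-byte form → 30.
Concatenated (29 bytes): E5 8D 90 F0 A2 8B 93 F0 93 81 9F E0 BD A7 E8 AD 9F F0 90 8D 87 F1 A1 88 90 E8 AA A2 30.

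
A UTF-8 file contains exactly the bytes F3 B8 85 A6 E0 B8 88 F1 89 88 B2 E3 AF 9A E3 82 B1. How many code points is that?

5

Byte at offset 0: 0xF3 = 11110011 → 4-byte char (#1). Advance 4.
Byte at offset 4: 0xE0 = 11100000 → 3-byte char (#2). Advance 3.
Byte at offset 7: 0xF1 = 11110001 → 4-byte char (#3). Advance 4.
Byte at offset 11: 0xE3 = 11100011 → 3-byte char (#4). Advance 3.
Byte at offset 14: 0xE3 = 11100011 → 3-byte char (#5). Advance 3.
Reached end at offset 17 after 5 code points.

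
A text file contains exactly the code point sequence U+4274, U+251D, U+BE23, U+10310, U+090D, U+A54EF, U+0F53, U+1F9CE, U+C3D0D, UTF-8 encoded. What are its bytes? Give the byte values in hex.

E4 89 B4 E2 94 9D EB B8 A3 F0 90 8C 90 E0 A4 8D F2 A5 93 AF E0 BD 93 F0 9F A7 8E F3 83 B4 8D

U+4274: 3-byte form → E4 89 B4.
U+251D: 3-byte form → E2 94 9D.
U+BE23: 3-byte form → EB B8 A3.
U+10310: 4-byte form → F0 90 8C 90.
U+090D: 3-byte form → E0 A4 8D.
U+A54EF: 4-byte form → F2 A5 93 AF.
U+0F53: 3-byte form → E0 BD 93.
U+1F9CE: 4-byte form → F0 9F A7 8E.
U+C3D0D: 4-byte form → F3 83 B4 8D.
Concatenated (31 bytes): E4 89 B4 E2 94 9D EB B8 A3 F0 90 8C 90 E0 A4 8D F2 A5 93 AF E0 BD 93 F0 9F A7 8E F3 83 B4 8D.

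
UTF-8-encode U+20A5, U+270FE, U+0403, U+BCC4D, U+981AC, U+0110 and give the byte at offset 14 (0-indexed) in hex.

U+20A5 → 3-byte form E2 82 A5 at offsets 0–2.
U+270FE → 4-byte form F0 A7 83 BE at offsets 3–6.
U+0403 → 2-byte form D0 83 at offsets 7–8.
U+BCC4D → 4-byte form F2 BC B1 8D at offsets 9–12.
U+981AC → 4-byte form F2 98 86 AC at offsets 13–16.
Offset 14 falls in char 5's range; it's byte 2 of F2 98 86 AC = 0x98.

0x98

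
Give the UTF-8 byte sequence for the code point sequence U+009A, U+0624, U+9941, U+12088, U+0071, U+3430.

U+009A: 2-byte form → C2 9A.
U+0624: 2-byte form → D8 A4.
U+9941: 3-byte form → E9 A5 81.
U+12088: 4-byte form → F0 92 82 88.
U+0071: 1-byte form → 71.
U+3430: 3-byte form → E3 90 B0.
Concatenated (15 bytes): C2 9A D8 A4 E9 A5 81 F0 92 82 88 71 E3 90 B0.

C2 9A D8 A4 E9 A5 81 F0 92 82 88 71 E3 90 B0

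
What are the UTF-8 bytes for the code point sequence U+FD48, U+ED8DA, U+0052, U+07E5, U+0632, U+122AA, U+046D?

U+FD48: 3-byte form → EF B5 88.
U+ED8DA: 4-byte form → F3 AD A3 9A.
U+0052: 1-byte form → 52.
U+07E5: 2-byte form → DF A5.
U+0632: 2-byte form → D8 B2.
U+122AA: 4-byte form → F0 92 8A AA.
U+046D: 2-byte form → D1 AD.
Concatenated (18 bytes): EF B5 88 F3 AD A3 9A 52 DF A5 D8 B2 F0 92 8A AA D1 AD.

EF B5 88 F3 AD A3 9A 52 DF A5 D8 B2 F0 92 8A AA D1 AD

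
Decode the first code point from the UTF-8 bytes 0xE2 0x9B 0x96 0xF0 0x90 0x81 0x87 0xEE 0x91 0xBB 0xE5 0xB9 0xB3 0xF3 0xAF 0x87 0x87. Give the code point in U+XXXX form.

U+26D6

Offset 0: leading byte 0xE2 = 11100010 → 3-byte char #1 = E2 9B 96.
Leading byte 0xE2 = 11100010 matches 1110xxxx → 3-byte sequence.
Byte 1: 0xE2 = 11100010, payload 0010 (4 bits).
Byte 2: 0x9B = 10011011 (10xxxxxx ✓), payload 011011.
Byte 3: 0x96 = 10010110 (10xxxxxx ✓), payload 010110.
Concatenate: 0010011011010110 = 0x26D6 (16 bits → U+26D6).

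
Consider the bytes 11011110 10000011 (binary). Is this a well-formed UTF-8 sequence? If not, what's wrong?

valid

Leading byte 0xDE = 11011110 → 2-byte form.
Continuation bytes 0x83=10000011 all match 10xxxxxx.
Decoded value 0x783 is ≥ 0x80 (shortest form) and not a surrogate.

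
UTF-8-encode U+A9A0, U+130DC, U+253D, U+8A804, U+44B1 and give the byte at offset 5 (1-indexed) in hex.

0x93

1-indexed offset 5 is 0-indexed offset 4.
U+A9A0 → 3-byte form EA A6 A0 at offsets 0–2.
U+130DC → 4-byte form F0 93 83 9C at offsets 3–6.
Offset 4 falls in char 2's range; it's byte 2 of F0 93 83 9C = 0x93.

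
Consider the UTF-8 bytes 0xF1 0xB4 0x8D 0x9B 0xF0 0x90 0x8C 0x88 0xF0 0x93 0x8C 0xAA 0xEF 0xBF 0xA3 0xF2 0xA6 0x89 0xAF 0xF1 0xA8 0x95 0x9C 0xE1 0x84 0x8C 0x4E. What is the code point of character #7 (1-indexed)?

Offset 0: leading byte 0xF1 = 11110001 → 4-byte char #1 = F1 B4 8D 9B.
Offset 4: leading byte 0xF0 = 11110000 → 4-byte char #2 = F0 90 8C 88.
Offset 8: leading byte 0xF0 = 11110000 → 4-byte char #3 = F0 93 8C AA.
Offset 12: leading byte 0xEF = 11101111 → 3-byte char #4 = EF BF A3.
Offset 15: leading byte 0xF2 = 11110010 → 4-byte char #5 = F2 A6 89 AF.
Offset 19: leading byte 0xF1 = 11110001 → 4-byte char #6 = F1 A8 95 9C.
Offset 23: leading byte 0xE1 = 11100001 → 3-byte char #7 = E1 84 8C.
Leading byte 0xE1 = 11100001 matches 1110xxxx → 3-byte sequence.
Byte 1: 0xE1 = 11100001, payload 0001 (4 bits).
Byte 2: 0x84 = 10000100 (10xxxxxx ✓), payload 000100.
Byte 3: 0x8C = 10001100 (10xxxxxx ✓), payload 001100.
Concatenate: 0001000100001100 = 0x110C (16 bits → U+110C).

U+110C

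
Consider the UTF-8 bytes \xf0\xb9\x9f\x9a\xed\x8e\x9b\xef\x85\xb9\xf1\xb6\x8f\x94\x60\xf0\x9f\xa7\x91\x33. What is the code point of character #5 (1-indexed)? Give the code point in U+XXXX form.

U+0060

Offset 0: leading byte 0xF0 = 11110000 → 4-byte char #1 = F0 B9 9F 9A.
Offset 4: leading byte 0xED = 11101101 → 3-byte char #2 = ED 8E 9B.
Offset 7: leading byte 0xEF = 11101111 → 3-byte char #3 = EF 85 B9.
Offset 10: leading byte 0xF1 = 11110001 → 4-byte char #4 = F1 B6 8F 94.
Offset 14: leading byte 0x60 = 01100000 → 1-byte char #5 = 60.
Leading byte 0x60 = 01100000 matches 0xxxxxxx → 1-byte sequence.
Byte 1: 0x60 = 01100000, payload 1100000 (7 bits).
Concatenate: 1100000 = 0x60 (7 bits → U+0060).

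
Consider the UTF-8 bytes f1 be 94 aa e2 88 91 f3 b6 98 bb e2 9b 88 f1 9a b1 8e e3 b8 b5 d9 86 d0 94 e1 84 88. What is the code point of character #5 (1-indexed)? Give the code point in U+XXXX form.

Offset 0: leading byte 0xF1 = 11110001 → 4-byte char #1 = F1 BE 94 AA.
Offset 4: leading byte 0xE2 = 11100010 → 3-byte char #2 = E2 88 91.
Offset 7: leading byte 0xF3 = 11110011 → 4-byte char #3 = F3 B6 98 BB.
Offset 11: leading byte 0xE2 = 11100010 → 3-byte char #4 = E2 9B 88.
Offset 14: leading byte 0xF1 = 11110001 → 4-byte char #5 = F1 9A B1 8E.
Leading byte 0xF1 = 11110001 matches 11110xxx → 4-byte sequence.
Byte 1: 0xF1 = 11110001, payload 001 (3 bits).
Byte 2: 0x9A = 10011010 (10xxxxxx ✓), payload 011010.
Byte 3: 0xB1 = 10110001 (10xxxxxx ✓), payload 110001.
Byte 4: 0x8E = 10001110 (10xxxxxx ✓), payload 001110.
Concatenate: 001011010110001001110 = 0x5AC4E (21 bits → U+5AC4E).

U+5AC4E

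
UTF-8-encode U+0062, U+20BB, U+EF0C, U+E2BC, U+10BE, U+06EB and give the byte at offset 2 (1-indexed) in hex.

1-indexed offset 2 is 0-indexed offset 1.
U+0062 → 1-byte form 62 at offsets 0–0.
U+20BB → 3-byte form E2 82 BB at offsets 1–3.
Offset 1 falls in char 2's range; it's byte 1 of E2 82 BB = 0xE2.

0xE2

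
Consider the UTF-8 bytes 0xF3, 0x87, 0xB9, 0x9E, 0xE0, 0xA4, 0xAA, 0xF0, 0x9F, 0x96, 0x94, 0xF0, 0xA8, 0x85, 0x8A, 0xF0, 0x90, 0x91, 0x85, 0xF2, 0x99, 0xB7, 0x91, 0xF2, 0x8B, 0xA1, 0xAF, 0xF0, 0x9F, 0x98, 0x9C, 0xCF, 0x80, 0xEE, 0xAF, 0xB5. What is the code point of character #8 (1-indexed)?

U+1F61C

Offset 0: leading byte 0xF3 = 11110011 → 4-byte char #1 = F3 87 B9 9E.
Offset 4: leading byte 0xE0 = 11100000 → 3-byte char #2 = E0 A4 AA.
Offset 7: leading byte 0xF0 = 11110000 → 4-byte char #3 = F0 9F 96 94.
Offset 11: leading byte 0xF0 = 11110000 → 4-byte char #4 = F0 A8 85 8A.
Offset 15: leading byte 0xF0 = 11110000 → 4-byte char #5 = F0 90 91 85.
Offset 19: leading byte 0xF2 = 11110010 → 4-byte char #6 = F2 99 B7 91.
Offset 23: leading byte 0xF2 = 11110010 → 4-byte char #7 = F2 8B A1 AF.
Offset 27: leading byte 0xF0 = 11110000 → 4-byte char #8 = F0 9F 98 9C.
Leading byte 0xF0 = 11110000 matches 11110xxx → 4-byte sequence.
Byte 1: 0xF0 = 11110000, payload 000 (3 bits).
Byte 2: 0x9F = 10011111 (10xxxxxx ✓), payload 011111.
Byte 3: 0x98 = 10011000 (10xxxxxx ✓), payload 011000.
Byte 4: 0x9C = 10011100 (10xxxxxx ✓), payload 011100.
Concatenate: 000011111011000011100 = 0x1F61C (21 bits → U+1F61C).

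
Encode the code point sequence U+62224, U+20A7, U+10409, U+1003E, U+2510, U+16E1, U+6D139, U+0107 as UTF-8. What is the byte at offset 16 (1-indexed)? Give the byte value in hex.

0xE2

1-indexed offset 16 is 0-indexed offset 15.
U+62224 → 4-byte form F1 A2 88 A4 at offsets 0–3.
U+20A7 → 3-byte form E2 82 A7 at offsets 4–6.
U+10409 → 4-byte form F0 90 90 89 at offsets 7–10.
U+1003E → 4-byte form F0 90 80 BE at offsets 11–14.
U+2510 → 3-byte form E2 94 90 at offsets 15–17.
Offset 15 falls in char 5's range; it's byte 1 of E2 94 90 = 0xE2.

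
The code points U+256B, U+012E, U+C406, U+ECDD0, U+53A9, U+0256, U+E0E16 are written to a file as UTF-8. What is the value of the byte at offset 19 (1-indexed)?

0xA0

1-indexed offset 19 is 0-indexed offset 18.
U+256B → 3-byte form E2 95 AB at offsets 0–2.
U+012E → 2-byte form C4 AE at offsets 3–4.
U+C406 → 3-byte form EC 90 86 at offsets 5–7.
U+ECDD0 → 4-byte form F3 AC B7 90 at offsets 8–11.
U+53A9 → 3-byte form E5 8E A9 at offsets 12–14.
U+0256 → 2-byte form C9 96 at offsets 15–16.
U+E0E16 → 4-byte form F3 A0 B8 96 at offsets 17–20.
Offset 18 falls in char 7's range; it's byte 2 of F3 A0 B8 96 = 0xA0.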